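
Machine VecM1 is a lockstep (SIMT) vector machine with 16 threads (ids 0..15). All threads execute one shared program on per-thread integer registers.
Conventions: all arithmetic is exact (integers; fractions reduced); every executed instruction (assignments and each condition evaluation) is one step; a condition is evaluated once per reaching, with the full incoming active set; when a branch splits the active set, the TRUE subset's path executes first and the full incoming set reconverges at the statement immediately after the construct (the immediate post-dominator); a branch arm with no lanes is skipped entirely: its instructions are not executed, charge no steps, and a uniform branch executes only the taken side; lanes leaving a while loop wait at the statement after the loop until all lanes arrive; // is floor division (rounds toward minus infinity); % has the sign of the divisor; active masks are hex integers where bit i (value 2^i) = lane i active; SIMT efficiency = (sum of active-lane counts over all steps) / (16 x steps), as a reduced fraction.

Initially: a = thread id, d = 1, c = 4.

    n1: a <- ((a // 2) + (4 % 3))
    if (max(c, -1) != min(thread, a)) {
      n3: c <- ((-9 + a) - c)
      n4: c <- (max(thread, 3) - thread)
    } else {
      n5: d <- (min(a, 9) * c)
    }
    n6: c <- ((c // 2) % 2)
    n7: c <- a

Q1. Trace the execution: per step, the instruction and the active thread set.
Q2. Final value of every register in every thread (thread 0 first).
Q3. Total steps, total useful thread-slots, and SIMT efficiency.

step 0: a <- ((a // 2) + (4 % 3))    0xffff
step 1: eval (max(c, -1) != min(thread, a)) 0xffff
step 2: c <- ((-9 + a) - c)          0xff3f
step 3: c <- (max(thread, 3) - thread) 0xff3f
step 4: d <- (min(a, 9) * c)         0x00c0
step 5: c <- ((c // 2) % 2)          0xffff
step 6: c <- a                       0xffff

Answer: 7 steps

a: 1,1,2,2,3,3,4,4,5,5,6,6,7,7,8,8
d: 1,1,1,1,1,1,16,16,1,1,1,1,1,1,1,1
c: 1,1,2,2,3,3,4,4,5,5,6,6,7,7,8,8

steps = 7; useful = 94; efficiency = 94/112 = 47/56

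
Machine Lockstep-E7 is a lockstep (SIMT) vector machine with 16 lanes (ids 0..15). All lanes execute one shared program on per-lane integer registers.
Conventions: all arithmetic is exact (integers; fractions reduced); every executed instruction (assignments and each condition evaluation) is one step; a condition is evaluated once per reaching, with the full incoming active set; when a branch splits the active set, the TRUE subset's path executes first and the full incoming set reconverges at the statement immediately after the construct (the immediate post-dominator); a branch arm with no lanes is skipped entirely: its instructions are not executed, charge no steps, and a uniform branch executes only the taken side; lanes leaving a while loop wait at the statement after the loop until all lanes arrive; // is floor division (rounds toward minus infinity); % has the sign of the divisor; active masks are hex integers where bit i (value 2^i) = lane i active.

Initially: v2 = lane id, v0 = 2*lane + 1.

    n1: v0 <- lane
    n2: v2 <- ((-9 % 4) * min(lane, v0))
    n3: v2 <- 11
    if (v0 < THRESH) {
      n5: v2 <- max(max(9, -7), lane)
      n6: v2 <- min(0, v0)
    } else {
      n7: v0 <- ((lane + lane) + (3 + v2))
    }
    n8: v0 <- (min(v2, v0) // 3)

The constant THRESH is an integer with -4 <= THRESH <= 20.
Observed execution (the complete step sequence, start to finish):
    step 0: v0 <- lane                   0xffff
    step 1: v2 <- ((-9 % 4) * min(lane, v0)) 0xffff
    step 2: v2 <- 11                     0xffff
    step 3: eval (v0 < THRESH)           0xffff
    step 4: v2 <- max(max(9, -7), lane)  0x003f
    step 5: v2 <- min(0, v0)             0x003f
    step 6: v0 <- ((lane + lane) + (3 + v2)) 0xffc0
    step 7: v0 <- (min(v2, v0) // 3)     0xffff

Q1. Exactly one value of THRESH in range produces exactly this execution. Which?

Answer: THRESH = 6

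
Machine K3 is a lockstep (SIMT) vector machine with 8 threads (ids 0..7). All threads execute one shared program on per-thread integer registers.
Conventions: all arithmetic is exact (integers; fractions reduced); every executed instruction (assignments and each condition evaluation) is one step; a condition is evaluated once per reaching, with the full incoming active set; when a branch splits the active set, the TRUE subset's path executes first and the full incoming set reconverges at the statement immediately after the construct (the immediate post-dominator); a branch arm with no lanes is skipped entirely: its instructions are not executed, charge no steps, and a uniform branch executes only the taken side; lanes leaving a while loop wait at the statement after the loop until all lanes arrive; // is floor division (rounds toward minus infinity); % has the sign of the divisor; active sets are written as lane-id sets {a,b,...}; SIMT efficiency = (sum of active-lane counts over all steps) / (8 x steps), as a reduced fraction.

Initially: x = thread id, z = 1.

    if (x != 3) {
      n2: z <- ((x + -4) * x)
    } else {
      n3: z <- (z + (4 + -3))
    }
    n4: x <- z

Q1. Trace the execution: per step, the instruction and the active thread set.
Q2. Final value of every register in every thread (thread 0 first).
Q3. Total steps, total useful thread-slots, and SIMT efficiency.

step 0: eval (x != 3)                {0,1,2,3,4,5,6,7}
step 1: z <- ((x + -4) * x)          {0,1,2,4,5,6,7}
step 2: z <- (z + (4 + -3))          {3}
step 3: x <- z                       {0,1,2,3,4,5,6,7}

Answer: 4 steps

x: 0,-3,-4,2,0,5,12,21
z: 0,-3,-4,2,0,5,12,21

steps = 4; useful = 24; efficiency = 24/32 = 3/4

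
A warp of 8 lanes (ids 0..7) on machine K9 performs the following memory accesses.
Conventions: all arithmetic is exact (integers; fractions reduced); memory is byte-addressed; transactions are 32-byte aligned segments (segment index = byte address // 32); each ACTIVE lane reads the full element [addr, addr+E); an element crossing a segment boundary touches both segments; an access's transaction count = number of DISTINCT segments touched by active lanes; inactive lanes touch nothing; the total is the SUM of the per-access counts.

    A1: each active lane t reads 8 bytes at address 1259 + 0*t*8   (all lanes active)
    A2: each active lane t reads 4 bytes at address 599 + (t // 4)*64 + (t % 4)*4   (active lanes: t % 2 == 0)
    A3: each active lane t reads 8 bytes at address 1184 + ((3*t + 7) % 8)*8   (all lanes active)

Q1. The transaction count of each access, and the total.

A1: 1 transaction
A2: 4 transactions
A3: 2 transactions

Answer: 1,4,2; total 7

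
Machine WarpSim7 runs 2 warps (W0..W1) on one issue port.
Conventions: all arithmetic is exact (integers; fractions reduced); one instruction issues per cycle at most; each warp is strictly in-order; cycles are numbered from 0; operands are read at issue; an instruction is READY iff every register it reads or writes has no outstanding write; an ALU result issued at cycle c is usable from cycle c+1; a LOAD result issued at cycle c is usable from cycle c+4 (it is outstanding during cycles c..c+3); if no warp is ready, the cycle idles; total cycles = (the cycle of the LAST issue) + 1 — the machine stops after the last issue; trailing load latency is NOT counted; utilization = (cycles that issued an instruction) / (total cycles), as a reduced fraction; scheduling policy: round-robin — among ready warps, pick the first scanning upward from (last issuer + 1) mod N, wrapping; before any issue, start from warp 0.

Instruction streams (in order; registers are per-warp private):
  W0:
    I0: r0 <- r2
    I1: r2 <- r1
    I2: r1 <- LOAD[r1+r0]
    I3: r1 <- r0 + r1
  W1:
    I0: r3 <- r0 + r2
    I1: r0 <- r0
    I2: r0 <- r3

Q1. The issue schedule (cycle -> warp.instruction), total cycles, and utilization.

cycle 0: W0.I0
cycle 1: W1.I0
cycle 2: W0.I1
cycle 3: W1.I1
cycle 4: W0.I2
cycle 5: W1.I2
cycle 6: idle
cycle 7: idle
cycle 8: W0.I3

Answer: 9 cycles, utilization 7/9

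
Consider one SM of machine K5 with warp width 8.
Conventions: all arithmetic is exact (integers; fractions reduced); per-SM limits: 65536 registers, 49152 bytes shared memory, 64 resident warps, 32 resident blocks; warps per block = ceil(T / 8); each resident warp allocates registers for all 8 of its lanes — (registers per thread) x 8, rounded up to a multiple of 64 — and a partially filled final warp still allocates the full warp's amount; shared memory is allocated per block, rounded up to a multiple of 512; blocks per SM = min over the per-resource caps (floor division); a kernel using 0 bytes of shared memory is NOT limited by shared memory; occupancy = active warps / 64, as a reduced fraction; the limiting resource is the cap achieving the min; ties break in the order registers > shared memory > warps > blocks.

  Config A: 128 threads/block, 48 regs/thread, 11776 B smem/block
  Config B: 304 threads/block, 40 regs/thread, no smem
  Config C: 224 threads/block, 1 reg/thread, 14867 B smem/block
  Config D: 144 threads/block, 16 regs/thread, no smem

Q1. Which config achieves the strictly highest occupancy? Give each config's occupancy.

occupancies: A 1, B 19/32, C 7/8, D 27/32

Answer: A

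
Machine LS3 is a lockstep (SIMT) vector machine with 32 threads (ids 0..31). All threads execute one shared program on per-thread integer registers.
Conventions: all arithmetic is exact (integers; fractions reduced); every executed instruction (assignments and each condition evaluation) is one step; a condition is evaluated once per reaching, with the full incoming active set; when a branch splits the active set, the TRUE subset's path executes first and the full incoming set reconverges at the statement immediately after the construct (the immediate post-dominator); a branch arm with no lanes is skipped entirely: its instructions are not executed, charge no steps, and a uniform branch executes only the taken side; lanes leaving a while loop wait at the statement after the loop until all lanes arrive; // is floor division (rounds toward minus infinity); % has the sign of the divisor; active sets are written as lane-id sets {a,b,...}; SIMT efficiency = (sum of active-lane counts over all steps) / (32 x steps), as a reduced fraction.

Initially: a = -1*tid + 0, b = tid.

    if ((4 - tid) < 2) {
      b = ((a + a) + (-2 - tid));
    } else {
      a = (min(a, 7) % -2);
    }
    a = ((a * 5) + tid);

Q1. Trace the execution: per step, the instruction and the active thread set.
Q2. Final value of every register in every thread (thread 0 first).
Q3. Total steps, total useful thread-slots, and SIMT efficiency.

step 0: eval ((4 - tid) < 2)         {0,1,2,3,4,5,6,7,8,9,10,11,12,13,14,15,16,17,18,19,20,21,22,23,24,25,26,27,28,29,30,31}
step 1: b <- ((a + a) + (-2 - tid))  {3,4,5,6,7,8,9,10,11,12,13,14,15,16,17,18,19,20,21,22,23,24,25,26,27,28,29,30,31}
step 2: a <- (min(a, 7) % -2)        {0,1,2}
step 3: a <- ((a * 5) + tid)         {0,1,2,3,4,5,6,7,8,9,10,11,12,13,14,15,16,17,18,19,20,21,22,23,24,25,26,27,28,29,30,31}

Answer: 4 steps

a: 0,-4,2,-12,-16,-20,-24,-28,-32,-36,-40,-44,-48,-52,-56,-60,-64,-68,-72,-76,-80,-84,-88,-92,-96,-100,-104,-108,-112,-116,-120,-124
b: 0,1,2,-11,-14,-17,-20,-23,-26,-29,-32,-35,-38,-41,-44,-47,-50,-53,-56,-59,-62,-65,-68,-71,-74,-77,-80,-83,-86,-89,-92,-95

steps = 4; useful = 96; efficiency = 96/128 = 3/4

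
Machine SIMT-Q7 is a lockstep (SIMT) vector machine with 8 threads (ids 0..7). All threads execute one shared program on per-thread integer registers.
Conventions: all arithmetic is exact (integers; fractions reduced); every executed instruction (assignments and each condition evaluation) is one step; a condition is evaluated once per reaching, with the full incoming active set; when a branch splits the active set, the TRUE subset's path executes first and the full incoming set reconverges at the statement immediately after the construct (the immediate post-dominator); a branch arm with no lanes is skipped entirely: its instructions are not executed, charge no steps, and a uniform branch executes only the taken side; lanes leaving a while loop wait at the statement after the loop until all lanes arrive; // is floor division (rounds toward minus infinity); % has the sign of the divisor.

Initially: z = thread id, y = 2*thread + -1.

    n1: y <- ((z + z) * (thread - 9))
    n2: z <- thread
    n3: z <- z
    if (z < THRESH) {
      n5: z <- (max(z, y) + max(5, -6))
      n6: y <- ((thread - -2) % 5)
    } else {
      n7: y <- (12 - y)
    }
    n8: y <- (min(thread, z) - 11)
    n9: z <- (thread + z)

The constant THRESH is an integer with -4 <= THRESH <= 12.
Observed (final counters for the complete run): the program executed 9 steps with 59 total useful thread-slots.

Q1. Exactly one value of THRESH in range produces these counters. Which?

Answer: THRESH = 3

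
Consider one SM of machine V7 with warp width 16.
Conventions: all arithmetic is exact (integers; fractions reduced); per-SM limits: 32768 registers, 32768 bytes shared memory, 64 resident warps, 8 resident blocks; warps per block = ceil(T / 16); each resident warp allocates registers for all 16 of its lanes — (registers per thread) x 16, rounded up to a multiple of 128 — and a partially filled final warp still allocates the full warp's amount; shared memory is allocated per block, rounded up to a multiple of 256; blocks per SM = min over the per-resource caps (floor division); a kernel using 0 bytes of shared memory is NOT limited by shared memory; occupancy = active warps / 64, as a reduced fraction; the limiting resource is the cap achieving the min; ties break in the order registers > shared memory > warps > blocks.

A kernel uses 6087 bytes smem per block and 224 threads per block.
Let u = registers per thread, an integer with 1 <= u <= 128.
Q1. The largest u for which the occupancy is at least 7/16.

Answer: u = 72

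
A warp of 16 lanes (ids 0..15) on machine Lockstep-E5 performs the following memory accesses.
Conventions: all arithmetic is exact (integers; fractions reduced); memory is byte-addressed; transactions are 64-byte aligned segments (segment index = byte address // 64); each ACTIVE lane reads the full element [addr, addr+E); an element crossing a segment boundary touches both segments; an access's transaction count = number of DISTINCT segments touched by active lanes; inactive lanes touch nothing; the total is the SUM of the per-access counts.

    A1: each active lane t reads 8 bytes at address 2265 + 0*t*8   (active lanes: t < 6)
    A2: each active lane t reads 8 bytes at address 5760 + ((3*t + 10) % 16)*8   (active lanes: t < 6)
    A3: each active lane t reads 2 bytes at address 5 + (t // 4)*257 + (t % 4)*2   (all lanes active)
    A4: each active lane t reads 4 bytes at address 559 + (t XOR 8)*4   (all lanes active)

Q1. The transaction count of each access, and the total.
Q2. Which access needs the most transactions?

A1: 1 transaction
A2: 2 transactions
A3: 4 transactions
A4: 2 transactions

Answer: 1,2,4,2; total 9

Answer: A3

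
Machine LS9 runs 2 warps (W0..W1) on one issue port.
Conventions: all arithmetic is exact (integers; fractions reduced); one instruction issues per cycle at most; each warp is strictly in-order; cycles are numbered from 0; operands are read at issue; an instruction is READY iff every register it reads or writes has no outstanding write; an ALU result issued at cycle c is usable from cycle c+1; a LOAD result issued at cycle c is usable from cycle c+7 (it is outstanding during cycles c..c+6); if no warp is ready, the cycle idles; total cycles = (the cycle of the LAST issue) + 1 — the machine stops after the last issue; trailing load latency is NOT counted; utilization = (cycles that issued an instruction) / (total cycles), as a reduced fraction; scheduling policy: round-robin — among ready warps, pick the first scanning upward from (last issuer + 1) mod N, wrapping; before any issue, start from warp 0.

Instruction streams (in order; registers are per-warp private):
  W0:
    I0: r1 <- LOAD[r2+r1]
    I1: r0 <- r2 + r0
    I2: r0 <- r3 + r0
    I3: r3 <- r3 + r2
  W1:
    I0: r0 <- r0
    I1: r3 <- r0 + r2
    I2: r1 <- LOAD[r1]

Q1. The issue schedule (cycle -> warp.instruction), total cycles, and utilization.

cycle 0: W0.I0
cycle 1: W1.I0
cycle 2: W0.I1
cycle 3: W1.I1
cycle 4: W0.I2
cycle 5: W1.I2
cycle 6: W0.I3

Answer: 7 cycles, utilization 1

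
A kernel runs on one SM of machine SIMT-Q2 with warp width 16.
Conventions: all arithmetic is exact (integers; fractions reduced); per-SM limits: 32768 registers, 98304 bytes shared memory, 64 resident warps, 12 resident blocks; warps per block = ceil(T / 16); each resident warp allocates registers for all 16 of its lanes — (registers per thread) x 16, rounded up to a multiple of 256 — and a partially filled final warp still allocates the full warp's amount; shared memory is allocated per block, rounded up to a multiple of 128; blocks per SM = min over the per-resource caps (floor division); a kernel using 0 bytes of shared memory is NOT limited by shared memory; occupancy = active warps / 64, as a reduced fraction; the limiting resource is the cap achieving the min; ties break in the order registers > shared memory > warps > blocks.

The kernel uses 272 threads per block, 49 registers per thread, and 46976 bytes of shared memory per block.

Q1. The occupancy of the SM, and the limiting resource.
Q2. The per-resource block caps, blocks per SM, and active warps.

Answer: occupancy 17/64, limited by registers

registers: 1 block
shared memory: 2 blocks
warps: 3 blocks
blocks: 12 blocks

Answer: 1 block, 17 active warps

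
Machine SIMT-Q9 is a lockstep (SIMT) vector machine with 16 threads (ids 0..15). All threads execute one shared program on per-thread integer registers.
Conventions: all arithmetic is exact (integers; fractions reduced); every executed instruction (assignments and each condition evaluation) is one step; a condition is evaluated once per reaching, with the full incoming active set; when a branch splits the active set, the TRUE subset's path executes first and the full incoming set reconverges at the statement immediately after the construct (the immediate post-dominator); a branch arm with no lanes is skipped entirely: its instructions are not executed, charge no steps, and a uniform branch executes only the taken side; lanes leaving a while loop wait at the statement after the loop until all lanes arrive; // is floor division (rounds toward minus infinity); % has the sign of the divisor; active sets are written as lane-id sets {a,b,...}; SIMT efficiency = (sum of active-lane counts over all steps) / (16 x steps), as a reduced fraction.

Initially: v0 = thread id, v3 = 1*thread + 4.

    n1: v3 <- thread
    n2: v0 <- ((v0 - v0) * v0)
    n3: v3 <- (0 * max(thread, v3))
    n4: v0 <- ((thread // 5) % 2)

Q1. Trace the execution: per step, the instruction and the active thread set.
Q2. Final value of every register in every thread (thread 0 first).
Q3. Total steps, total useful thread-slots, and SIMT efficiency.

step 0: v3 <- thread                 {0,1,2,3,4,5,6,7,8,9,10,11,12,13,14,15}
step 1: v0 <- ((v0 - v0) * v0)       {0,1,2,3,4,5,6,7,8,9,10,11,12,13,14,15}
step 2: v3 <- (0 * max(thread, v3))  {0,1,2,3,4,5,6,7,8,9,10,11,12,13,14,15}
step 3: v0 <- ((thread // 5) % 2)    {0,1,2,3,4,5,6,7,8,9,10,11,12,13,14,15}

Answer: 4 steps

v0: 0,0,0,0,0,1,1,1,1,1,0,0,0,0,0,1
v3: 0,0,0,0,0,0,0,0,0,0,0,0,0,0,0,0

steps = 4; useful = 64; efficiency = 64/64 = 1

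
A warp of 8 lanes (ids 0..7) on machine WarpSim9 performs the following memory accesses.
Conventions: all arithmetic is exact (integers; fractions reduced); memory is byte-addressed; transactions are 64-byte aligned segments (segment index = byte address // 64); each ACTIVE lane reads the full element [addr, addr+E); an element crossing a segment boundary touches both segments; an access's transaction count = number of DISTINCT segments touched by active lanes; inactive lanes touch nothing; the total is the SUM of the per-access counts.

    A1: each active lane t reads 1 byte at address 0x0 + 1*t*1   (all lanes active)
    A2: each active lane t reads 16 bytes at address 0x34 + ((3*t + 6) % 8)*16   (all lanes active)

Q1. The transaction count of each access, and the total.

A1: 1 transaction
A2: 3 transactions

Answer: 1,3; total 4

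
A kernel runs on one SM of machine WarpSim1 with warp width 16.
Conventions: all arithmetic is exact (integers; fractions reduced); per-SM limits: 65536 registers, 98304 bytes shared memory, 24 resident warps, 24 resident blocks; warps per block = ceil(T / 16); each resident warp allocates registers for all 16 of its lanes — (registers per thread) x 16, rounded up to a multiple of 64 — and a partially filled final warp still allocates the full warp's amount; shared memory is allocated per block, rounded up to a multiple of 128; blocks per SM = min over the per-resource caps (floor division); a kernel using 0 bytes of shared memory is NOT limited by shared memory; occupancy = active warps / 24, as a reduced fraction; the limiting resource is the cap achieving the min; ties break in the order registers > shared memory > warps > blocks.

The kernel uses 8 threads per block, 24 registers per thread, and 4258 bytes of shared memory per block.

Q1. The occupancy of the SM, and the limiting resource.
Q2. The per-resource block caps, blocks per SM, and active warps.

Answer: occupancy 11/12, limited by shared memory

registers: 170 blocks
shared memory: 22 blocks
warps: 24 blocks
blocks: 24 blocks

Answer: 22 blocks, 22 active warps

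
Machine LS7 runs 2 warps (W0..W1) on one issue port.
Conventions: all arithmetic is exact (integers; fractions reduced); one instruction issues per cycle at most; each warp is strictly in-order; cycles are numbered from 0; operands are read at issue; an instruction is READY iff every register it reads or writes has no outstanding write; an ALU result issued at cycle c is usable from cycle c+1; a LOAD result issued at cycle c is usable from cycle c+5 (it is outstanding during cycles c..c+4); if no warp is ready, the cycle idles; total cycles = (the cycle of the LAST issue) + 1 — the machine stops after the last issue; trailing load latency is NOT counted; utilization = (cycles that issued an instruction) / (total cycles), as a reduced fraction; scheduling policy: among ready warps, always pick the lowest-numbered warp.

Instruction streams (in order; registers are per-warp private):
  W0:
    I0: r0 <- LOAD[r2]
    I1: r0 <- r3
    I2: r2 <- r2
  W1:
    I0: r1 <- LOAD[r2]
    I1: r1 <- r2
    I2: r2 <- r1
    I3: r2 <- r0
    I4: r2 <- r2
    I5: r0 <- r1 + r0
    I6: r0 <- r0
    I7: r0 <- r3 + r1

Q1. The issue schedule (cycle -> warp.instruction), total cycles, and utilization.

cycle 0: W0.I0
cycle 1: W1.I0
cycle 2: idle
cycle 3: idle
cycle 4: idle
cycle 5: W0.I1
cycle 6: W0.I2
cycle 7: W1.I1
cycle 8: W1.I2
cycle 9: W1.I3
cycle 10: W1.I4
cycle 11: W1.I5
cycle 12: W1.I6
cycle 13: W1.I7

Answer: 14 cycles, utilization 11/14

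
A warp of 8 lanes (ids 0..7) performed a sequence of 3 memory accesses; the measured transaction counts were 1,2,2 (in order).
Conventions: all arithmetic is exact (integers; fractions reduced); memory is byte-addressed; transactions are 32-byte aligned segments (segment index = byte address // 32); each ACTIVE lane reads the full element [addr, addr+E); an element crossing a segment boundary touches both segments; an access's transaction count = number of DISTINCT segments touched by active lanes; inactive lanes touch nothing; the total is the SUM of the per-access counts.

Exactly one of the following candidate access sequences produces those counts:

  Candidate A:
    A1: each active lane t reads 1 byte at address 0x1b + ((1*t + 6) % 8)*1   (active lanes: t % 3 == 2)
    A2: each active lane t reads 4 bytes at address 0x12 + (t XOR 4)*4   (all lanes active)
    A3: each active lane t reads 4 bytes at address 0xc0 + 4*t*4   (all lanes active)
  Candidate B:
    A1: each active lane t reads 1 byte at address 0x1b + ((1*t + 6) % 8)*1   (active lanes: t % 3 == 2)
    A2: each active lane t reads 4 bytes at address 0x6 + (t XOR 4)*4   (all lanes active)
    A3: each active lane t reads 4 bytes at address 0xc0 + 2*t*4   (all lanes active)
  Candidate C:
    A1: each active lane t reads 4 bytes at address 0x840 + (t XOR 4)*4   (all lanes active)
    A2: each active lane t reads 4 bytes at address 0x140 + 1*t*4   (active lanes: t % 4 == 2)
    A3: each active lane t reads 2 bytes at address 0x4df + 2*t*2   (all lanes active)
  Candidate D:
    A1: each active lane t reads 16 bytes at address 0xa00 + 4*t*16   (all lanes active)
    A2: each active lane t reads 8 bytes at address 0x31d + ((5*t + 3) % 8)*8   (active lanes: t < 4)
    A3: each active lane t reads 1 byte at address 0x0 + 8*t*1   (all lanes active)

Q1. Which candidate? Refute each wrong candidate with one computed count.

A: A3 gives 4 transactions, not 2
C: A2 gives 1 transaction, not 2
D: A1 gives 8 transactions, not 1
B: all counts match (1,2,2)

Answer: B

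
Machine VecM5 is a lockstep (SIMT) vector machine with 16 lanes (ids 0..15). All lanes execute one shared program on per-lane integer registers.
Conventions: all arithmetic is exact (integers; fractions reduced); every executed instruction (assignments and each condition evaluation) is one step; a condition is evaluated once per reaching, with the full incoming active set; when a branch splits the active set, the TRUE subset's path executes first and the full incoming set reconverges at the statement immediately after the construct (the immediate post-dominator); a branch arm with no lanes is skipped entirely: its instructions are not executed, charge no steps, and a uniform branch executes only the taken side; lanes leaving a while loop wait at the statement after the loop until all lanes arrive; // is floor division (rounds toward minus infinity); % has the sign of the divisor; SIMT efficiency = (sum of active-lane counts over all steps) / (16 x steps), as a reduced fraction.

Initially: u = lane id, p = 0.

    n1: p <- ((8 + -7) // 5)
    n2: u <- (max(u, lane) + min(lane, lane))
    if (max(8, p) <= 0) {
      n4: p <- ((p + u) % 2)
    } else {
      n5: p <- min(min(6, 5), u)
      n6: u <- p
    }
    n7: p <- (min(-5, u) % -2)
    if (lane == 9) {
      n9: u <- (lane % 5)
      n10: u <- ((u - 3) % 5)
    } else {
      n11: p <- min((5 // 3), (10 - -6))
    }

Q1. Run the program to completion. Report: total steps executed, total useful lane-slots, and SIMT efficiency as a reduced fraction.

Answer: 10 steps, 129 useful, 129/160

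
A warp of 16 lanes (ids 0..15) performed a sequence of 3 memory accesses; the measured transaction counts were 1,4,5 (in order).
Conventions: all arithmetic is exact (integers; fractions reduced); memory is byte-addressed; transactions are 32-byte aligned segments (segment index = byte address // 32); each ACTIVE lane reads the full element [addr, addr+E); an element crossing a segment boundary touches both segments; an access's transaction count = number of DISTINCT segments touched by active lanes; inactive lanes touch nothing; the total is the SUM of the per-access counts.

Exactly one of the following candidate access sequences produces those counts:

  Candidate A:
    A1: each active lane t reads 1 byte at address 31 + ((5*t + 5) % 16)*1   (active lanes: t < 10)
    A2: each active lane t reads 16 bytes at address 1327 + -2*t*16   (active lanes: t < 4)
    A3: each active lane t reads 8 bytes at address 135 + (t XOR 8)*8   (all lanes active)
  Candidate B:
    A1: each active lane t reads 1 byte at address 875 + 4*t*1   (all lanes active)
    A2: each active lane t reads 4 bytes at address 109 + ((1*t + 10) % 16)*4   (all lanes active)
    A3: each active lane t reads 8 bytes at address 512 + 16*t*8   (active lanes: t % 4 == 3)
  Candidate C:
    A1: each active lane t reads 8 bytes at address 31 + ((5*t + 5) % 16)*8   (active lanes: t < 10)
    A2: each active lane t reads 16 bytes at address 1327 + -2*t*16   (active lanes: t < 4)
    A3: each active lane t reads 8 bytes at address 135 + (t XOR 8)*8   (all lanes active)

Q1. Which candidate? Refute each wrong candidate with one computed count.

B: A1 gives 3 transactions, not 1
C: A1 gives 4 transactions, not 1
A: all counts match (1,4,5)

Answer: A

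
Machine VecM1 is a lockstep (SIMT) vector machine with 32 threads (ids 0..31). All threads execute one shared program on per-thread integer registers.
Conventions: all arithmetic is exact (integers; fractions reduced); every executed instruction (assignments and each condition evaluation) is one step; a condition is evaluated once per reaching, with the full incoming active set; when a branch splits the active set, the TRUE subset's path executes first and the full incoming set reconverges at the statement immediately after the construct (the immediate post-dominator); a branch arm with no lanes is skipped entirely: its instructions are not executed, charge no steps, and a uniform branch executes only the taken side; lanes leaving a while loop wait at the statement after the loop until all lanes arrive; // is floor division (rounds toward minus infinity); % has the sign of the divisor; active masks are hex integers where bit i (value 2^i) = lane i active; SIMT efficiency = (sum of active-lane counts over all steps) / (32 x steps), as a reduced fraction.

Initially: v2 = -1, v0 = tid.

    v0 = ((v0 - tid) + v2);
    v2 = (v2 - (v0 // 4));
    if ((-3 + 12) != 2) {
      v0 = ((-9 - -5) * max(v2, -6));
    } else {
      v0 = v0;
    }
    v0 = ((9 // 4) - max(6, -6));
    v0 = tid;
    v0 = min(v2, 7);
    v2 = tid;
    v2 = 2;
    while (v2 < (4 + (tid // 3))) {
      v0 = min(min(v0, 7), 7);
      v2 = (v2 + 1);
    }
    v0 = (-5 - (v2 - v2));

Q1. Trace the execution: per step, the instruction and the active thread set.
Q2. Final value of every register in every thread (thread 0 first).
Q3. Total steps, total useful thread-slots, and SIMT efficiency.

step 0: v0 <- ((v0 - tid) + v2)      0xffffffff
step 1: v2 <- (v2 - (v0 // 4))       0xffffffff
step 2: eval ((-3 + 12) != 2)        0xffffffff
step 3: v0 <- ((-9 - -5) * max(v2, -6)) 0xffffffff
step 4: v0 <- ((9 // 4) - max(6, -6)) 0xffffffff
step 5: v0 <- tid                    0xffffffff
step 6: v0 <- min(v2, 7)             0xffffffff
step 7: v2 <- tid                    0xffffffff
step 8: v2 <- 2                      0xffffffff
step 9: eval (v2 < (4 + (tid // 3))) 0xffffffff
step 10: v0 <- min(min(v0, 7), 7)     0xffffffff
step 11: v2 <- (v2 + 1)               0xffffffff
step 12: eval (v2 < (4 + (tid // 3))) 0xffffffff
step 13: v0 <- min(min(v0, 7), 7)     0xffffffff
step 14: v2 <- (v2 + 1)               0xffffffff
step 15: eval (v2 < (4 + (tid // 3))) 0xffffffff
step 16: v0 <- min(min(v0, 7), 7)     0xfffffff8
step 17: v2 <- (v2 + 1)               0xfffffff8
step 18: eval (v2 < (4 + (tid // 3))) 0xfffffff8
step 19: v0 <- min(min(v0, 7), 7)     0xffffffc0
step 20: v2 <- (v2 + 1)               0xffffffc0
step 21: eval (v2 < (4 + (tid // 3))) 0xffffffc0
step 22: v0 <- min(min(v0, 7), 7)     0xfffffe00
step 23: v2 <- (v2 + 1)               0xfffffe00
step 24: eval (v2 < (4 + (tid // 3))) 0xfffffe00
step 25: v0 <- min(min(v0, 7), 7)     0xfffff000
step 26: v2 <- (v2 + 1)               0xfffff000
step 27: eval (v2 < (4 + (tid // 3))) 0xfffff000
step 28: v0 <- min(min(v0, 7), 7)     0xffff8000
step 29: v2 <- (v2 + 1)               0xffff8000
step 30: eval (v2 < (4 + (tid // 3))) 0xffff8000
step 31: v0 <- min(min(v0, 7), 7)     0xfffc0000
step 32: v2 <- (v2 + 1)               0xfffc0000
step 33: eval (v2 < (4 + (tid // 3))) 0xfffc0000
step 34: v0 <- min(min(v0, 7), 7)     0xffe00000
step 35: v2 <- (v2 + 1)               0xffe00000
step 36: eval (v2 < (4 + (tid // 3))) 0xffe00000
step 37: v0 <- min(min(v0, 7), 7)     0xff000000
step 38: v2 <- (v2 + 1)               0xff000000
step 39: eval (v2 < (4 + (tid // 3))) 0xff000000
step 40: v0 <- min(min(v0, 7), 7)     0xf8000000
step 41: v2 <- (v2 + 1)               0xf8000000
step 42: eval (v2 < (4 + (tid // 3))) 0xf8000000
step 43: v0 <- min(min(v0, 7), 7)     0xc0000000
step 44: v2 <- (v2 + 1)               0xc0000000
step 45: eval (v2 < (4 + (tid // 3))) 0xc0000000
step 46: v0 <- (-5 - (v2 - v2))       0xffffffff

Answer: 47 steps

v2: 4,4,4,5,5,5,6,6,6,7,7,7,8,8,8,9,9,9,10,10,10,11,11,11,12,12,12,13,13,13,14,14
v0: -5,-5,-5,-5,-5,-5,-5,-5,-5,-5,-5,-5,-5,-5,-5,-5,-5,-5,-5,-5,-5,-5,-5,-5,-5,-5,-5,-5,-5,-5,-5,-5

steps = 47; useful = 1009; efficiency = 1009/1504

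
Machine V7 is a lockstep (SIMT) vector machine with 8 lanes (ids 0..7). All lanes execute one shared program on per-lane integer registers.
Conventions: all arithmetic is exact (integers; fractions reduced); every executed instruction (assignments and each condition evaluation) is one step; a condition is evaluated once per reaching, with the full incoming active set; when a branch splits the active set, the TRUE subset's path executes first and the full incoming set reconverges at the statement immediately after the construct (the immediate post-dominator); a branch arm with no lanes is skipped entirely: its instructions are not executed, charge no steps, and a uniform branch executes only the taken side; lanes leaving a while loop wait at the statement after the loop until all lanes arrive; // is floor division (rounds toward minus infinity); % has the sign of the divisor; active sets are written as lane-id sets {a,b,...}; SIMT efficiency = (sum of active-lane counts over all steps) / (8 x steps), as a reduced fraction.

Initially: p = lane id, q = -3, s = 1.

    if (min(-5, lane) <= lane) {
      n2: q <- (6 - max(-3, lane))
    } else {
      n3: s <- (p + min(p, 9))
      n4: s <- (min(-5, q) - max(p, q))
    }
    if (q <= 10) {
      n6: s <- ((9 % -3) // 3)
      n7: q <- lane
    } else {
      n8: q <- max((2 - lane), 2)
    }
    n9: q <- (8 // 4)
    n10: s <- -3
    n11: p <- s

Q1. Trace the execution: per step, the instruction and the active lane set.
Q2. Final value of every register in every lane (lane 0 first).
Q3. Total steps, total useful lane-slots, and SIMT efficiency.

step 0: eval (min(-5, lane) <= lane) {0,1,2,3,4,5,6,7}
step 1: q <- (6 - max(-3, lane))     {0,1,2,3,4,5,6,7}
step 2: eval (q <= 10)               {0,1,2,3,4,5,6,7}
step 3: s <- ((9 % -3) // 3)         {0,1,2,3,4,5,6,7}
step 4: q <- lane                    {0,1,2,3,4,5,6,7}
step 5: q <- (8 // 4)                {0,1,2,3,4,5,6,7}
step 6: s <- -3                      {0,1,2,3,4,5,6,7}
step 7: p <- s                       {0,1,2,3,4,5,6,7}

Answer: 8 steps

p: -3,-3,-3,-3,-3,-3,-3,-3
q: 2,2,2,2,2,2,2,2
s: -3,-3,-3,-3,-3,-3,-3,-3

steps = 8; useful = 64; efficiency = 64/64 = 1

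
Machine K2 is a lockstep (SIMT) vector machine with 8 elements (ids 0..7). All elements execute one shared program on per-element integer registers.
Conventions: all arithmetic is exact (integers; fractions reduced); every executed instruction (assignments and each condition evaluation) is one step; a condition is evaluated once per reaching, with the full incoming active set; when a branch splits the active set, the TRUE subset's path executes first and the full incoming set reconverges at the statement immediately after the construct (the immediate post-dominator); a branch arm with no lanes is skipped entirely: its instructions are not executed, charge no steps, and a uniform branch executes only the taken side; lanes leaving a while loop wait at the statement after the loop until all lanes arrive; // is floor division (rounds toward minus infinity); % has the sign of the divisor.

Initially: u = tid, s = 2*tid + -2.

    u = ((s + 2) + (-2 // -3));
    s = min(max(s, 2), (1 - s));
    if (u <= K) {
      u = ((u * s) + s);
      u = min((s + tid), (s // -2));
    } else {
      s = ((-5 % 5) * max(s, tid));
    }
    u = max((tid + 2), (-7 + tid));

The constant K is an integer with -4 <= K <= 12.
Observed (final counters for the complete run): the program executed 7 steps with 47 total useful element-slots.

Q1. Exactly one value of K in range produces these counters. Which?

Answer: K = 12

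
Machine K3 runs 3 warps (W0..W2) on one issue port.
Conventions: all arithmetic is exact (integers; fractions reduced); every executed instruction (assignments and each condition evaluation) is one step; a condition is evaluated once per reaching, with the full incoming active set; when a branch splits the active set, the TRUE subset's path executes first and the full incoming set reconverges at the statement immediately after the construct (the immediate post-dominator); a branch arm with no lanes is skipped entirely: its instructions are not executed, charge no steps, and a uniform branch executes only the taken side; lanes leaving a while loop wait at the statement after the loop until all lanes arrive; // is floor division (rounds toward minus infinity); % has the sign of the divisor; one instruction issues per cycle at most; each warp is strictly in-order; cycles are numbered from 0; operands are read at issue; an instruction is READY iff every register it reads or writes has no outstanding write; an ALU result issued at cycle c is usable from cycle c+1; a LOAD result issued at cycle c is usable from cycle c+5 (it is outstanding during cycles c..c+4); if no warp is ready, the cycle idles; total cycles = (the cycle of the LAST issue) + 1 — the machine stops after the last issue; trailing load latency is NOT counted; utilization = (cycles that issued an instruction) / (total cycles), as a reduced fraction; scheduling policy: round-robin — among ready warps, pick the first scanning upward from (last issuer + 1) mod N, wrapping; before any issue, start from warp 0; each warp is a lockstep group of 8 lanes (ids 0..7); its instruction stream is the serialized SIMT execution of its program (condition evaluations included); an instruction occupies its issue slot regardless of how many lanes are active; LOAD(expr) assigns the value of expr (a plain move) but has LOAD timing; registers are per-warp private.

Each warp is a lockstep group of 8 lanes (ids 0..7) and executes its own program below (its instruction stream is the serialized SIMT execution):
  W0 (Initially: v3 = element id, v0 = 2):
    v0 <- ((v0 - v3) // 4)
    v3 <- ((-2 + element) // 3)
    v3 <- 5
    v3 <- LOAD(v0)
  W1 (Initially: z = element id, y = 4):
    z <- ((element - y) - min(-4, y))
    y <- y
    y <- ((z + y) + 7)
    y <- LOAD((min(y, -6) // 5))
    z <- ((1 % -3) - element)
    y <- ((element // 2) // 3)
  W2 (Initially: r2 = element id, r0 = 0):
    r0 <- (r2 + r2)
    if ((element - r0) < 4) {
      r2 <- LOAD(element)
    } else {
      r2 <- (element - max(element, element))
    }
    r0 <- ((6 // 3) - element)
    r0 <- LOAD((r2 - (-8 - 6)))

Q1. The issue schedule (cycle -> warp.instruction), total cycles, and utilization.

cycle 0: W0.I0
cycle 1: W1.I0
cycle 2: W2.I0
cycle 3: W0.I1
cycle 4: W1.I1
cycle 5: W2.I1
cycle 6: W0.I2
cycle 7: W1.I2
cycle 8: W2.I2
cycle 9: W0.I3
cycle 10: W1.I3
cycle 11: W2.I3
cycle 12: W1.I4
cycle 13: W2.I4
cycle 14: idle
cycle 15: W1.I5

Answer: 16 cycles, utilization 15/16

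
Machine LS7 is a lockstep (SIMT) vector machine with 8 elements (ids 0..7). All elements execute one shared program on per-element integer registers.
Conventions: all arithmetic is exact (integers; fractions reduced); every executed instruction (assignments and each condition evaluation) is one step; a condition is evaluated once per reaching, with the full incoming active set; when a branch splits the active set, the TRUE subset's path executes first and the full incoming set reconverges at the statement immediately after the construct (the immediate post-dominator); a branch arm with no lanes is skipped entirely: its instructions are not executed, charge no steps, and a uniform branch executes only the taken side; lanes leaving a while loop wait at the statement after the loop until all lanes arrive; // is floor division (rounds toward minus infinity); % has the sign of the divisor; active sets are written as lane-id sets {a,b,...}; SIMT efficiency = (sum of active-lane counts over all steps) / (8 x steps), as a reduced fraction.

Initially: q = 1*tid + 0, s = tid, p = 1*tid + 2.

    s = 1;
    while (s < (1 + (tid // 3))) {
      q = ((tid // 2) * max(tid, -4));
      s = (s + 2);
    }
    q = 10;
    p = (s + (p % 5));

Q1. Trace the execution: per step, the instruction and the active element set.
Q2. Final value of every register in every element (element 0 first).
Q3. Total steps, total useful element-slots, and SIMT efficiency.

step 0: s <- 1                       {0,1,2,3,4,5,6,7}
step 1: eval (s < (1 + (tid // 3)))  {0,1,2,3,4,5,6,7}
step 2: q <- ((tid // 2) * max(tid, -4)) {3,4,5,6,7}
step 3: s <- (s + 2)                 {3,4,5,6,7}
step 4: eval (s < (1 + (tid // 3)))  {3,4,5,6,7}
step 5: q <- 10                      {0,1,2,3,4,5,6,7}
step 6: p <- (s + (p % 5))           {0,1,2,3,4,5,6,7}

Answer: 7 steps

q: 10,10,10,10,10,10,10,10
s: 1,1,1,3,3,3,3,3
p: 3,4,5,3,4,5,6,7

steps = 7; useful = 47; efficiency = 47/56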